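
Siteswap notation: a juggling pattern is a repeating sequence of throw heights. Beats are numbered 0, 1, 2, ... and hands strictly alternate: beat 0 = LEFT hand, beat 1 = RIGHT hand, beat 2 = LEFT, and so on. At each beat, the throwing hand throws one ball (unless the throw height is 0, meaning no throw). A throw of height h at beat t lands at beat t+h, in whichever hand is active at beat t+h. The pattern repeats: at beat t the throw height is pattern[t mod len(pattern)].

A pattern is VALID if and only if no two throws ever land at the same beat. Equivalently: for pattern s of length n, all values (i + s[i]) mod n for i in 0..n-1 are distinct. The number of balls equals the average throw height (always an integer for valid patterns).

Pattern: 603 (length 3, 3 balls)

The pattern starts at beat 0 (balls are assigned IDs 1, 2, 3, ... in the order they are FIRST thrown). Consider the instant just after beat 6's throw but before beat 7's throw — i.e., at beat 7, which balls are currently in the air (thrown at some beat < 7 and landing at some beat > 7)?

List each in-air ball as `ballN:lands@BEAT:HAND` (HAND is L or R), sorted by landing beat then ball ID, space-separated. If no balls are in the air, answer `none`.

Beat 0 (L): throw ball1 h=6 -> lands@6:L; in-air after throw: [b1@6:L]
Beat 2 (L): throw ball2 h=3 -> lands@5:R; in-air after throw: [b2@5:R b1@6:L]
Beat 3 (R): throw ball3 h=6 -> lands@9:R; in-air after throw: [b2@5:R b1@6:L b3@9:R]
Beat 5 (R): throw ball2 h=3 -> lands@8:L; in-air after throw: [b1@6:L b2@8:L b3@9:R]
Beat 6 (L): throw ball1 h=6 -> lands@12:L; in-air after throw: [b2@8:L b3@9:R b1@12:L]

Answer: ball2:lands@8:L ball3:lands@9:R ball1:lands@12:L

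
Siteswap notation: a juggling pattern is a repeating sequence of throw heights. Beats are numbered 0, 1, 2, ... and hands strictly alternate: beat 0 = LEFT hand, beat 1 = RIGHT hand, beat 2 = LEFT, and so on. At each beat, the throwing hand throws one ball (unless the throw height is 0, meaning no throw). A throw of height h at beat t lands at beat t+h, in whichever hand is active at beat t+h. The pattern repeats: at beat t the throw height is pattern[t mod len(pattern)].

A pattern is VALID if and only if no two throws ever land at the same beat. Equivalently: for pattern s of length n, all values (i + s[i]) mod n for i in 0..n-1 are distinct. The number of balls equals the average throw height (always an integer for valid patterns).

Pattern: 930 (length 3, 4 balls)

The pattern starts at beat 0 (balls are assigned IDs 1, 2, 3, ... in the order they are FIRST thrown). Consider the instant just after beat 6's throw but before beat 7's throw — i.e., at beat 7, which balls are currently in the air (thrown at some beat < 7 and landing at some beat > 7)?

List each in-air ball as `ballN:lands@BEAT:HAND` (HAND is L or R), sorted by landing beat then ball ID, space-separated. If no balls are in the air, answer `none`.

Answer: ball1:lands@9:R ball3:lands@12:L ball4:lands@15:R

Derivation:
Beat 0 (L): throw ball1 h=9 -> lands@9:R; in-air after throw: [b1@9:R]
Beat 1 (R): throw ball2 h=3 -> lands@4:L; in-air after throw: [b2@4:L b1@9:R]
Beat 3 (R): throw ball3 h=9 -> lands@12:L; in-air after throw: [b2@4:L b1@9:R b3@12:L]
Beat 4 (L): throw ball2 h=3 -> lands@7:R; in-air after throw: [b2@7:R b1@9:R b3@12:L]
Beat 6 (L): throw ball4 h=9 -> lands@15:R; in-air after throw: [b2@7:R b1@9:R b3@12:L b4@15:R]
Beat 7 (R): throw ball2 h=3 -> lands@10:L; in-air after throw: [b1@9:R b2@10:L b3@12:L b4@15:R]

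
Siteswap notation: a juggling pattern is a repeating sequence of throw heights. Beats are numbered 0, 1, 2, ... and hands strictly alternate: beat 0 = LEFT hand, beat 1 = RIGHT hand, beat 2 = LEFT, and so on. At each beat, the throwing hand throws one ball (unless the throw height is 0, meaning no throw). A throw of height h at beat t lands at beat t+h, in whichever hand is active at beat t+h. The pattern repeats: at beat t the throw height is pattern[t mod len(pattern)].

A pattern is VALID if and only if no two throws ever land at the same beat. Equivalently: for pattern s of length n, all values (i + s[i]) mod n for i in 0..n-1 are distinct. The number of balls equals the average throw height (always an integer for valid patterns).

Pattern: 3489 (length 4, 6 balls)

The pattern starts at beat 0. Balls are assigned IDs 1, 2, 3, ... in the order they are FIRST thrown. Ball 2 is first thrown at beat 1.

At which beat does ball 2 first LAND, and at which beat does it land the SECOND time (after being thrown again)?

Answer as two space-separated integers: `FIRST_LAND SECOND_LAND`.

Answer: 5 9

Derivation:
Beat 0 (L): throw ball1 h=3 -> lands@3:R; in-air after throw: [b1@3:R]
Beat 1 (R): throw ball2 h=4 -> lands@5:R; in-air after throw: [b1@3:R b2@5:R]
Beat 2 (L): throw ball3 h=8 -> lands@10:L; in-air after throw: [b1@3:R b2@5:R b3@10:L]
Beat 3 (R): throw ball1 h=9 -> lands@12:L; in-air after throw: [b2@5:R b3@10:L b1@12:L]
Beat 4 (L): throw ball4 h=3 -> lands@7:R; in-air after throw: [b2@5:R b4@7:R b3@10:L b1@12:L]
Beat 5 (R): throw ball2 h=4 -> lands@9:R; in-air after throw: [b4@7:R b2@9:R b3@10:L b1@12:L]
Beat 6 (L): throw ball5 h=8 -> lands@14:L; in-air after throw: [b4@7:R b2@9:R b3@10:L b1@12:L b5@14:L]
Beat 7 (R): throw ball4 h=9 -> lands@16:L; in-air after throw: [b2@9:R b3@10:L b1@12:L b5@14:L b4@16:L]
Beat 8 (L): throw ball6 h=3 -> lands@11:R; in-air after throw: [b2@9:R b3@10:L b6@11:R b1@12:L b5@14:L b4@16:L]
Beat 9 (R): throw ball2 h=4 -> lands@13:R; in-air after throw: [b3@10:L b6@11:R b1@12:L b2@13:R b5@14:L b4@16:L]
Ball 2: thrown@1 h=4 -> first land @5; rethrown@5 h=4 -> second land @9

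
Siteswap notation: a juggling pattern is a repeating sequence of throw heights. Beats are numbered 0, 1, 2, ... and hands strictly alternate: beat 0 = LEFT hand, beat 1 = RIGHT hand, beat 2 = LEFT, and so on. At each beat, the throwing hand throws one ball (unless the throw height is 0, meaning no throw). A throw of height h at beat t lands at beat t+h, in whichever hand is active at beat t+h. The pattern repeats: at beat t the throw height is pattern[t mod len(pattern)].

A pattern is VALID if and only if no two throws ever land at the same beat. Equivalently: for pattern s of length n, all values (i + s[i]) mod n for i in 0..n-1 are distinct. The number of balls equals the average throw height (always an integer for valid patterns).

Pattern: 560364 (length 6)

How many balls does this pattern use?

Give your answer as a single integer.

Answer: 4

Derivation:
Pattern = [5, 6, 0, 3, 6, 4], length n = 6
  position 0: throw height = 5, running sum = 5
  position 1: throw height = 6, running sum = 11
  position 2: throw height = 0, running sum = 11
  position 3: throw height = 3, running sum = 14
  position 4: throw height = 6, running sum = 20
  position 5: throw height = 4, running sum = 24
Total sum = 24; balls = sum / n = 24 / 6 = 4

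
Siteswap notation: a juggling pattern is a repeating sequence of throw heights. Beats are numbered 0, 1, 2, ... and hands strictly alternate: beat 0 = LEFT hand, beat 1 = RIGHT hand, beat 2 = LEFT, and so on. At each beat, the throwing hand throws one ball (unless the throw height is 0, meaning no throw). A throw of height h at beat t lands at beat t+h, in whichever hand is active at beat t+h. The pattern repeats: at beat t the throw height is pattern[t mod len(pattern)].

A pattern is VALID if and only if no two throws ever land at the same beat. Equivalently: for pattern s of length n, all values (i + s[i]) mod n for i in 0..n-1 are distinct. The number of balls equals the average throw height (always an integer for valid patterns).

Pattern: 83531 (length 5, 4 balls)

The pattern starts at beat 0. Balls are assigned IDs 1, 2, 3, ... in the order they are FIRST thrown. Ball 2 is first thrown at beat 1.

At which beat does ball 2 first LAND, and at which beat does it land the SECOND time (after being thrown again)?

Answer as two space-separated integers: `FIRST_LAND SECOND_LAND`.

Beat 0 (L): throw ball1 h=8 -> lands@8:L; in-air after throw: [b1@8:L]
Beat 1 (R): throw ball2 h=3 -> lands@4:L; in-air after throw: [b2@4:L b1@8:L]
Beat 2 (L): throw ball3 h=5 -> lands@7:R; in-air after throw: [b2@4:L b3@7:R b1@8:L]
Beat 3 (R): throw ball4 h=3 -> lands@6:L; in-air after throw: [b2@4:L b4@6:L b3@7:R b1@8:L]
Beat 4 (L): throw ball2 h=1 -> lands@5:R; in-air after throw: [b2@5:R b4@6:L b3@7:R b1@8:L]
Beat 5 (R): throw ball2 h=8 -> lands@13:R; in-air after throw: [b4@6:L b3@7:R b1@8:L b2@13:R]
Ball 2: thrown@1 h=3 -> first land @4; rethrown@4 h=1 -> second land @5

Answer: 4 5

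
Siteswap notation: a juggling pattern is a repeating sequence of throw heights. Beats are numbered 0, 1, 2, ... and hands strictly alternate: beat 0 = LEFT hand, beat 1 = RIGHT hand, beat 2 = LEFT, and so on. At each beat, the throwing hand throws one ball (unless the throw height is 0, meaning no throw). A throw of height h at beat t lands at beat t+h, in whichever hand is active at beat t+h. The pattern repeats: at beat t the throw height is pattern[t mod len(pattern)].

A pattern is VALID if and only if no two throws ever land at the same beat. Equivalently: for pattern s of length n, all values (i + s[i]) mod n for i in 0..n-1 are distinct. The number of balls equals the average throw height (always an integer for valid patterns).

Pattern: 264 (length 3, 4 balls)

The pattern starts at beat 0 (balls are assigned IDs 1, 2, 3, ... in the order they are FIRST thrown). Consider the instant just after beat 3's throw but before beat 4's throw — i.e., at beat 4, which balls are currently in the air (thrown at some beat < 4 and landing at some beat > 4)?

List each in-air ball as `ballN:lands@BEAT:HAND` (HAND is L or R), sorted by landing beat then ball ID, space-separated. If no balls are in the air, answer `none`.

Beat 0 (L): throw ball1 h=2 -> lands@2:L; in-air after throw: [b1@2:L]
Beat 1 (R): throw ball2 h=6 -> lands@7:R; in-air after throw: [b1@2:L b2@7:R]
Beat 2 (L): throw ball1 h=4 -> lands@6:L; in-air after throw: [b1@6:L b2@7:R]
Beat 3 (R): throw ball3 h=2 -> lands@5:R; in-air after throw: [b3@5:R b1@6:L b2@7:R]
Beat 4 (L): throw ball4 h=6 -> lands@10:L; in-air after throw: [b3@5:R b1@6:L b2@7:R b4@10:L]

Answer: ball3:lands@5:R ball1:lands@6:L ball2:lands@7:R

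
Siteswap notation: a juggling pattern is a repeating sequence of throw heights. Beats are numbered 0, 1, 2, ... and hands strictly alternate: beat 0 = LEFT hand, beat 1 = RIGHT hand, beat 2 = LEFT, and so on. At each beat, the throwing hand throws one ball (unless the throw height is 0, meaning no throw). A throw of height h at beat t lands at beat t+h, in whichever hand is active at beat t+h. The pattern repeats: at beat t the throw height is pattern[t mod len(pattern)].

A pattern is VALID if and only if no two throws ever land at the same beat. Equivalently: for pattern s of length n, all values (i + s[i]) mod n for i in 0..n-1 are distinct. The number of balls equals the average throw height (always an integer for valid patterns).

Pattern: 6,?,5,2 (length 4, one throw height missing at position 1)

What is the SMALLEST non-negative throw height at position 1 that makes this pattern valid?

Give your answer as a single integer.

Answer: 3

Derivation:
i=0: (0 + 6) mod 4 = 2
i=1: s[i]=? (unknown)
i=2: (2 + 5) mod 4 = 3
i=3: (3 + 2) mod 4 = 1
Known residues: [1, 2, 3]; need a permutation of 0..3, so missing residue r = 0
Need (1 + s) mod 4 = 0; smallest s = (0 - 1) mod 4 = 3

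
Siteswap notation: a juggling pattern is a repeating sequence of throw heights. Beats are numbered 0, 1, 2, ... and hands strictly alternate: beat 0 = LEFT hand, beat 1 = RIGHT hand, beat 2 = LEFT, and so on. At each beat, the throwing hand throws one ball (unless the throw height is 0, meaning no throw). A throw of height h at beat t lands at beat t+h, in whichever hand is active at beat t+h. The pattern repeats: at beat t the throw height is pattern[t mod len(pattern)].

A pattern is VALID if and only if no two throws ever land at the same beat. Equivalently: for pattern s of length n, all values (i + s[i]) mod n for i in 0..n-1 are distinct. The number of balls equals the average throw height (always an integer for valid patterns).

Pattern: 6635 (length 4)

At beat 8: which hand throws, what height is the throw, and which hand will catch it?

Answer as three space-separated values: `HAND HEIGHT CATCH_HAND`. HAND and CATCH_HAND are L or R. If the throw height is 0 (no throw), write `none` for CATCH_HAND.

Beat 8: 8 mod 2 = 0, so hand = L
Throw height = pattern[8 mod 4] = pattern[0] = 6
Lands at beat 8+6=14, 14 mod 2 = 0, so catch hand = L

Answer: L 6 L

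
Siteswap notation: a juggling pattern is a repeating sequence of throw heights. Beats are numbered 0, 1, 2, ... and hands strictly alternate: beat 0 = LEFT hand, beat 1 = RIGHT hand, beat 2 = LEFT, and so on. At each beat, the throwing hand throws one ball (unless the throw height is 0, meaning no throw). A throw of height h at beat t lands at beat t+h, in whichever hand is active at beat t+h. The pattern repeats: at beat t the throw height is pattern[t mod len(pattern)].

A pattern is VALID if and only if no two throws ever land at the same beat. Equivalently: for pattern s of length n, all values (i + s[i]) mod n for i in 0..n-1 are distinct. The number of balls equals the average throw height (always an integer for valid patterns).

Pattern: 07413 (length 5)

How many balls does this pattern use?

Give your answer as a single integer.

Pattern = [0, 7, 4, 1, 3], length n = 5
  position 0: throw height = 0, running sum = 0
  position 1: throw height = 7, running sum = 7
  position 2: throw height = 4, running sum = 11
  position 3: throw height = 1, running sum = 12
  position 4: throw height = 3, running sum = 15
Total sum = 15; balls = sum / n = 15 / 5 = 3

Answer: 3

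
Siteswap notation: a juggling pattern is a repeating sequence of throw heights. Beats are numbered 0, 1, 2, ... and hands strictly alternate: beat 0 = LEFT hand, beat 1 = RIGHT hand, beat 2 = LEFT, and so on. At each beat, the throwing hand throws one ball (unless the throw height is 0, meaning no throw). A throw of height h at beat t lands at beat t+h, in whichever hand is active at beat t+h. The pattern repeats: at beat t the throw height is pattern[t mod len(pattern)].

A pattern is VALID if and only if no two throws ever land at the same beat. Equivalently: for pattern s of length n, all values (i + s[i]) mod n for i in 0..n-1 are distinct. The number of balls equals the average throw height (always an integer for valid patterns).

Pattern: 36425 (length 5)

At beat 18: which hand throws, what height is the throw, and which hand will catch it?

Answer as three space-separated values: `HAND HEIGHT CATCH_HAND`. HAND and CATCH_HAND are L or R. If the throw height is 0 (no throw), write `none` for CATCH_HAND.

Beat 18: 18 mod 2 = 0, so hand = L
Throw height = pattern[18 mod 5] = pattern[3] = 2
Lands at beat 18+2=20, 20 mod 2 = 0, so catch hand = L

Answer: L 2 L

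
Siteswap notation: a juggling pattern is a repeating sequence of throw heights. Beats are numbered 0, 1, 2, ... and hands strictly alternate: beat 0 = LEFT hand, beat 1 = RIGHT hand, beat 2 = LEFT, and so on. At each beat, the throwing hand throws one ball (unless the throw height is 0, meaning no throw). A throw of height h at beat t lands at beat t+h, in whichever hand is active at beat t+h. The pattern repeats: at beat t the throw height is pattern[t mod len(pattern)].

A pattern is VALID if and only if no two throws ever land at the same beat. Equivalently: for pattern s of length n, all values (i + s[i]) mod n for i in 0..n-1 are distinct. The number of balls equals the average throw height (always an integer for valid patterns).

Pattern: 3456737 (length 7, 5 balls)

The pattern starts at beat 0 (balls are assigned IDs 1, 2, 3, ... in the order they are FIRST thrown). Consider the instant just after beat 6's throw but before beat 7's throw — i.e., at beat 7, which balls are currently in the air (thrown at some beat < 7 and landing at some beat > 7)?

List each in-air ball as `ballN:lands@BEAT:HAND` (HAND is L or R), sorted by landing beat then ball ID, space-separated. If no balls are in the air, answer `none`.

Beat 0 (L): throw ball1 h=3 -> lands@3:R; in-air after throw: [b1@3:R]
Beat 1 (R): throw ball2 h=4 -> lands@5:R; in-air after throw: [b1@3:R b2@5:R]
Beat 2 (L): throw ball3 h=5 -> lands@7:R; in-air after throw: [b1@3:R b2@5:R b3@7:R]
Beat 3 (R): throw ball1 h=6 -> lands@9:R; in-air after throw: [b2@5:R b3@7:R b1@9:R]
Beat 4 (L): throw ball4 h=7 -> lands@11:R; in-air after throw: [b2@5:R b3@7:R b1@9:R b4@11:R]
Beat 5 (R): throw ball2 h=3 -> lands@8:L; in-air after throw: [b3@7:R b2@8:L b1@9:R b4@11:R]
Beat 6 (L): throw ball5 h=7 -> lands@13:R; in-air after throw: [b3@7:R b2@8:L b1@9:R b4@11:R b5@13:R]
Beat 7 (R): throw ball3 h=3 -> lands@10:L; in-air after throw: [b2@8:L b1@9:R b3@10:L b4@11:R b5@13:R]

Answer: ball2:lands@8:L ball1:lands@9:R ball4:lands@11:R ball5:lands@13:R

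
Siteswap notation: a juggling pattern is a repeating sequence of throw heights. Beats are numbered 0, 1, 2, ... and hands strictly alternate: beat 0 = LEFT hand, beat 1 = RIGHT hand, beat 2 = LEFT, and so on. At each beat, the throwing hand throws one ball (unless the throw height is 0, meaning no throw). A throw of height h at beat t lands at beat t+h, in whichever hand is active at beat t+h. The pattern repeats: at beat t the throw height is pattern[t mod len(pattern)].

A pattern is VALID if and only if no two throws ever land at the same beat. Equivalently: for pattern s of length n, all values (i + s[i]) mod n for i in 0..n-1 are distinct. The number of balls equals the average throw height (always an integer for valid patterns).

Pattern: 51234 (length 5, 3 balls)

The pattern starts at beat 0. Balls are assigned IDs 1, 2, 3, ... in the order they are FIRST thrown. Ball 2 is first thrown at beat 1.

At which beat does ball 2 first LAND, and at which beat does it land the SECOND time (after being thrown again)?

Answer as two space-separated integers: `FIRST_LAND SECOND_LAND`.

Beat 0 (L): throw ball1 h=5 -> lands@5:R; in-air after throw: [b1@5:R]
Beat 1 (R): throw ball2 h=1 -> lands@2:L; in-air after throw: [b2@2:L b1@5:R]
Beat 2 (L): throw ball2 h=2 -> lands@4:L; in-air after throw: [b2@4:L b1@5:R]
Beat 3 (R): throw ball3 h=3 -> lands@6:L; in-air after throw: [b2@4:L b1@5:R b3@6:L]
Beat 4 (L): throw ball2 h=4 -> lands@8:L; in-air after throw: [b1@5:R b3@6:L b2@8:L]
Ball 2: thrown@1 h=1 -> first land @2; rethrown@2 h=2 -> second land @4

Answer: 2 4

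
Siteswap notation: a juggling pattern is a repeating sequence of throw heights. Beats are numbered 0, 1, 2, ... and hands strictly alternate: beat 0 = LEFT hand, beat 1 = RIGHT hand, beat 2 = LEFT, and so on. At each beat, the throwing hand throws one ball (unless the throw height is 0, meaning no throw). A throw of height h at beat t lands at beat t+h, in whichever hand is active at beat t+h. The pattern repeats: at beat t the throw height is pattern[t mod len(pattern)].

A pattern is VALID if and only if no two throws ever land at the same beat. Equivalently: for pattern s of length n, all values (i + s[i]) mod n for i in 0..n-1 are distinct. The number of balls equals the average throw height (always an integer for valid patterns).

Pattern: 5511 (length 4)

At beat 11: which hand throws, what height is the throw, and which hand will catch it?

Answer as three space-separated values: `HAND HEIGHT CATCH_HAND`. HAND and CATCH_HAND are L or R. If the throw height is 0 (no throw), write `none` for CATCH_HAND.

Beat 11: 11 mod 2 = 1, so hand = R
Throw height = pattern[11 mod 4] = pattern[3] = 1
Lands at beat 11+1=12, 12 mod 2 = 0, so catch hand = L

Answer: R 1 L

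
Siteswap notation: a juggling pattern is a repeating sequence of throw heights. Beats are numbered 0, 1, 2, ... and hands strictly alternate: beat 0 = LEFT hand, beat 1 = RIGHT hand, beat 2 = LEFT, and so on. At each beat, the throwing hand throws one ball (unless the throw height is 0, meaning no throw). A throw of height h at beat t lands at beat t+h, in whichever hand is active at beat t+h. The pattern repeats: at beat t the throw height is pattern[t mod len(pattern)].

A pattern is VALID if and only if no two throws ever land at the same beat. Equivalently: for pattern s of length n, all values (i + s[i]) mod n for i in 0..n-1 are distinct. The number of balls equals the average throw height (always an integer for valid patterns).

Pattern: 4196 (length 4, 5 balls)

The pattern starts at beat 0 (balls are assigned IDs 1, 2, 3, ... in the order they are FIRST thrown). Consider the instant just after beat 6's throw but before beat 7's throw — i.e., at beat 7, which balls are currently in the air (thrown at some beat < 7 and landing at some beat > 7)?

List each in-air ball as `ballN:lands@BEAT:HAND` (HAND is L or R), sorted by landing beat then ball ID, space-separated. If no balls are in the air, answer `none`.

Answer: ball1:lands@8:L ball3:lands@9:R ball2:lands@11:R ball4:lands@15:R

Derivation:
Beat 0 (L): throw ball1 h=4 -> lands@4:L; in-air after throw: [b1@4:L]
Beat 1 (R): throw ball2 h=1 -> lands@2:L; in-air after throw: [b2@2:L b1@4:L]
Beat 2 (L): throw ball2 h=9 -> lands@11:R; in-air after throw: [b1@4:L b2@11:R]
Beat 3 (R): throw ball3 h=6 -> lands@9:R; in-air after throw: [b1@4:L b3@9:R b2@11:R]
Beat 4 (L): throw ball1 h=4 -> lands@8:L; in-air after throw: [b1@8:L b3@9:R b2@11:R]
Beat 5 (R): throw ball4 h=1 -> lands@6:L; in-air after throw: [b4@6:L b1@8:L b3@9:R b2@11:R]
Beat 6 (L): throw ball4 h=9 -> lands@15:R; in-air after throw: [b1@8:L b3@9:R b2@11:R b4@15:R]
Beat 7 (R): throw ball5 h=6 -> lands@13:R; in-air after throw: [b1@8:L b3@9:R b2@11:R b5@13:R b4@15:R]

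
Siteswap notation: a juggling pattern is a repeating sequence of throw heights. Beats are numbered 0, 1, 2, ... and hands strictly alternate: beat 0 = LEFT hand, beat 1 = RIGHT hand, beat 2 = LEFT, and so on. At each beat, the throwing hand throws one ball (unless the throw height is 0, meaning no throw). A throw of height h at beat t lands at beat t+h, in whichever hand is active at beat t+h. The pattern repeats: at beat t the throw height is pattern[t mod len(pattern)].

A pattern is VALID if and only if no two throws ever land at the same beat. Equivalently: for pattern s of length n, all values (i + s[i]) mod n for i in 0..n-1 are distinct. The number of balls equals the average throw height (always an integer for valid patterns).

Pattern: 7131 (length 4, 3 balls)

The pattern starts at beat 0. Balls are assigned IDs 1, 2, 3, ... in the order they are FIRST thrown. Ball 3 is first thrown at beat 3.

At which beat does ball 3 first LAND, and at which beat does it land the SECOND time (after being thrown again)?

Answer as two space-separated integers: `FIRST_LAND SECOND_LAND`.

Beat 0 (L): throw ball1 h=7 -> lands@7:R; in-air after throw: [b1@7:R]
Beat 1 (R): throw ball2 h=1 -> lands@2:L; in-air after throw: [b2@2:L b1@7:R]
Beat 2 (L): throw ball2 h=3 -> lands@5:R; in-air after throw: [b2@5:R b1@7:R]
Beat 3 (R): throw ball3 h=1 -> lands@4:L; in-air after throw: [b3@4:L b2@5:R b1@7:R]
Beat 4 (L): throw ball3 h=7 -> lands@11:R; in-air after throw: [b2@5:R b1@7:R b3@11:R]
Beat 5 (R): throw ball2 h=1 -> lands@6:L; in-air after throw: [b2@6:L b1@7:R b3@11:R]
Beat 6 (L): throw ball2 h=3 -> lands@9:R; in-air after throw: [b1@7:R b2@9:R b3@11:R]
Beat 7 (R): throw ball1 h=1 -> lands@8:L; in-air after throw: [b1@8:L b2@9:R b3@11:R]
Beat 8 (L): throw ball1 h=7 -> lands@15:R; in-air after throw: [b2@9:R b3@11:R b1@15:R]
Beat 9 (R): throw ball2 h=1 -> lands@10:L; in-air after throw: [b2@10:L b3@11:R b1@15:R]
Beat 10 (L): throw ball2 h=3 -> lands@13:R; in-air after throw: [b3@11:R b2@13:R b1@15:R]
Beat 11 (R): throw ball3 h=1 -> lands@12:L; in-air after throw: [b3@12:L b2@13:R b1@15:R]
Ball 3: thrown@3 h=1 -> first land @4; rethrown@4 h=7 -> second land @11

Answer: 4 11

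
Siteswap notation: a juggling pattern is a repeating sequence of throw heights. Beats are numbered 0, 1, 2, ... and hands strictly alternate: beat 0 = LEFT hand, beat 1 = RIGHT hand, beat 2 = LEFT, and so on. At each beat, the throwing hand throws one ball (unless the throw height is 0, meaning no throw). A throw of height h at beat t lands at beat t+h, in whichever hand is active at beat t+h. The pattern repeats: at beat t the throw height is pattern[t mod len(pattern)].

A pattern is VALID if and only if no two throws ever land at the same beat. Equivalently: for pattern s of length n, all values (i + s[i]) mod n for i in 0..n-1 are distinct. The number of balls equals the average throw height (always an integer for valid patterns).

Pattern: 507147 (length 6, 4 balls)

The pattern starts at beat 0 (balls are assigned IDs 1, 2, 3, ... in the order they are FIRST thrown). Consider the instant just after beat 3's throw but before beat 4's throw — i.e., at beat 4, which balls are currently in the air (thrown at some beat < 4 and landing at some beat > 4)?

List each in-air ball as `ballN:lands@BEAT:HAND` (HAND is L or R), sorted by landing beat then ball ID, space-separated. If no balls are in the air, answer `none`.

Beat 0 (L): throw ball1 h=5 -> lands@5:R; in-air after throw: [b1@5:R]
Beat 2 (L): throw ball2 h=7 -> lands@9:R; in-air after throw: [b1@5:R b2@9:R]
Beat 3 (R): throw ball3 h=1 -> lands@4:L; in-air after throw: [b3@4:L b1@5:R b2@9:R]
Beat 4 (L): throw ball3 h=4 -> lands@8:L; in-air after throw: [b1@5:R b3@8:L b2@9:R]

Answer: ball1:lands@5:R ball2:lands@9:R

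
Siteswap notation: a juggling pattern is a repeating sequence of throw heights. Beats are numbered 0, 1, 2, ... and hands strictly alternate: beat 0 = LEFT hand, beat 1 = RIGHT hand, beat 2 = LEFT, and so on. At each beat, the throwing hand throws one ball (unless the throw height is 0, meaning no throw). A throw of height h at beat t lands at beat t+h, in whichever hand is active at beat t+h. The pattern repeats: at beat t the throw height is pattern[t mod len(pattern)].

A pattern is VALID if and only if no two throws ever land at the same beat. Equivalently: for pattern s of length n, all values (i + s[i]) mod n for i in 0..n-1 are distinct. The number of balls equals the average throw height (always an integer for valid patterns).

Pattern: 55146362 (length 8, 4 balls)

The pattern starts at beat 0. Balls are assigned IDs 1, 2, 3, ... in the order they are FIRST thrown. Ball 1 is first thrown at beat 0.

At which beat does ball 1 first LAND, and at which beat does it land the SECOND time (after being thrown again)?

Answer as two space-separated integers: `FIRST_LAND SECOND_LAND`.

Answer: 5 8

Derivation:
Beat 0 (L): throw ball1 h=5 -> lands@5:R; in-air after throw: [b1@5:R]
Beat 1 (R): throw ball2 h=5 -> lands@6:L; in-air after throw: [b1@5:R b2@6:L]
Beat 2 (L): throw ball3 h=1 -> lands@3:R; in-air after throw: [b3@3:R b1@5:R b2@6:L]
Beat 3 (R): throw ball3 h=4 -> lands@7:R; in-air after throw: [b1@5:R b2@6:L b3@7:R]
Beat 4 (L): throw ball4 h=6 -> lands@10:L; in-air after throw: [b1@5:R b2@6:L b3@7:R b4@10:L]
Beat 5 (R): throw ball1 h=3 -> lands@8:L; in-air after throw: [b2@6:L b3@7:R b1@8:L b4@10:L]
Beat 6 (L): throw ball2 h=6 -> lands@12:L; in-air after throw: [b3@7:R b1@8:L b4@10:L b2@12:L]
Beat 7 (R): throw ball3 h=2 -> lands@9:R; in-air after throw: [b1@8:L b3@9:R b4@10:L b2@12:L]
Beat 8 (L): throw ball1 h=5 -> lands@13:R; in-air after throw: [b3@9:R b4@10:L b2@12:L b1@13:R]
Ball 1: thrown@0 h=5 -> first land @5; rethrown@5 h=3 -> second land @8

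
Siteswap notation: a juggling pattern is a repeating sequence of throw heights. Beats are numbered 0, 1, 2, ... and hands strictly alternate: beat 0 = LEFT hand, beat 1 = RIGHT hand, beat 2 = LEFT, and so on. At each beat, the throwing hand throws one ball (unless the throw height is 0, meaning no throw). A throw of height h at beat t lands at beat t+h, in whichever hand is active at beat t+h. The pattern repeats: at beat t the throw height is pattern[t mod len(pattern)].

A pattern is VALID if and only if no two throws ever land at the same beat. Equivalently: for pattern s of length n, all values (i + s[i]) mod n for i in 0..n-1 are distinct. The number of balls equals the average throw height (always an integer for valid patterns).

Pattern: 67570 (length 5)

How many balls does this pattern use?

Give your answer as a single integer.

Pattern = [6, 7, 5, 7, 0], length n = 5
  position 0: throw height = 6, running sum = 6
  position 1: throw height = 7, running sum = 13
  position 2: throw height = 5, running sum = 18
  position 3: throw height = 7, running sum = 25
  position 4: throw height = 0, running sum = 25
Total sum = 25; balls = sum / n = 25 / 5 = 5

Answer: 5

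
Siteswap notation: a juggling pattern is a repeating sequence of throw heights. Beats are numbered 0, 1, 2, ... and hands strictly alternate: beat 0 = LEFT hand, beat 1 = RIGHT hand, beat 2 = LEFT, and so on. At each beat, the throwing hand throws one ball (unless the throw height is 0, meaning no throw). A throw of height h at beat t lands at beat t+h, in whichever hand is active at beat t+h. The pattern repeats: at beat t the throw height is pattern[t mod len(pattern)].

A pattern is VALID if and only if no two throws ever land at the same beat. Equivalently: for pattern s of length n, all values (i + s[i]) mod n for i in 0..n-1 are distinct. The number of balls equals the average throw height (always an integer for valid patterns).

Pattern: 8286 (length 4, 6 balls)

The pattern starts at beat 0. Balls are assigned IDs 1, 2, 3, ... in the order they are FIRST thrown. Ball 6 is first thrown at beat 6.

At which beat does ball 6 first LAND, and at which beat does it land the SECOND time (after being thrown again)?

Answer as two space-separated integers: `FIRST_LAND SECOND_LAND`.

Beat 0 (L): throw ball1 h=8 -> lands@8:L; in-air after throw: [b1@8:L]
Beat 1 (R): throw ball2 h=2 -> lands@3:R; in-air after throw: [b2@3:R b1@8:L]
Beat 2 (L): throw ball3 h=8 -> lands@10:L; in-air after throw: [b2@3:R b1@8:L b3@10:L]
Beat 3 (R): throw ball2 h=6 -> lands@9:R; in-air after throw: [b1@8:L b2@9:R b3@10:L]
Beat 4 (L): throw ball4 h=8 -> lands@12:L; in-air after throw: [b1@8:L b2@9:R b3@10:L b4@12:L]
Beat 5 (R): throw ball5 h=2 -> lands@7:R; in-air after throw: [b5@7:R b1@8:L b2@9:R b3@10:L b4@12:L]
Beat 6 (L): throw ball6 h=8 -> lands@14:L; in-air after throw: [b5@7:R b1@8:L b2@9:R b3@10:L b4@12:L b6@14:L]
Beat 7 (R): throw ball5 h=6 -> lands@13:R; in-air after throw: [b1@8:L b2@9:R b3@10:L b4@12:L b5@13:R b6@14:L]
Beat 8 (L): throw ball1 h=8 -> lands@16:L; in-air after throw: [b2@9:R b3@10:L b4@12:L b5@13:R b6@14:L b1@16:L]
Beat 9 (R): throw ball2 h=2 -> lands@11:R; in-air after throw: [b3@10:L b2@11:R b4@12:L b5@13:R b6@14:L b1@16:L]
Beat 10 (L): throw ball3 h=8 -> lands@18:L; in-air after throw: [b2@11:R b4@12:L b5@13:R b6@14:L b1@16:L b3@18:L]
Beat 11 (R): throw ball2 h=6 -> lands@17:R; in-air after throw: [b4@12:L b5@13:R b6@14:L b1@16:L b2@17:R b3@18:L]
Beat 12 (L): throw ball4 h=8 -> lands@20:L; in-air after throw: [b5@13:R b6@14:L b1@16:L b2@17:R b3@18:L b4@20:L]
Beat 13 (R): throw ball5 h=2 -> lands@15:R; in-air after throw: [b6@14:L b5@15:R b1@16:L b2@17:R b3@18:L b4@20:L]
Beat 14 (L): throw ball6 h=8 -> lands@22:L; in-air after throw: [b5@15:R b1@16:L b2@17:R b3@18:L b4@20:L b6@22:L]
Beat 15 (R): throw ball5 h=6 -> lands@21:R; in-air after throw: [b1@16:L b2@17:R b3@18:L b4@20:L b5@21:R b6@22:L]
Beat 16 (L): throw ball1 h=8 -> lands@24:L; in-air after throw: [b2@17:R b3@18:L b4@20:L b5@21:R b6@22:L b1@24:L]
Beat 17 (R): throw ball2 h=2 -> lands@19:R; in-air after throw: [b3@18:L b2@19:R b4@20:L b5@21:R b6@22:L b1@24:L]
Beat 18 (L): throw ball3 h=8 -> lands@26:L; in-air after throw: [b2@19:R b4@20:L b5@21:R b6@22:L b1@24:L b3@26:L]
Beat 19 (R): throw ball2 h=6 -> lands@25:R; in-air after throw: [b4@20:L b5@21:R b6@22:L b1@24:L b2@25:R b3@26:L]
Beat 20 (L): throw ball4 h=8 -> lands@28:L; in-air after throw: [b5@21:R b6@22:L b1@24:L b2@25:R b3@26:L b4@28:L]
Beat 21 (R): throw ball5 h=2 -> lands@23:R; in-air after throw: [b6@22:L b5@23:R b1@24:L b2@25:R b3@26:L b4@28:L]
Beat 22 (L): throw ball6 h=8 -> lands@30:L; in-air after throw: [b5@23:R b1@24:L b2@25:R b3@26:L b4@28:L b6@30:L]
Ball 6: thrown@6 h=8 -> first land @14; rethrown@14 h=8 -> second land @22

Answer: 14 22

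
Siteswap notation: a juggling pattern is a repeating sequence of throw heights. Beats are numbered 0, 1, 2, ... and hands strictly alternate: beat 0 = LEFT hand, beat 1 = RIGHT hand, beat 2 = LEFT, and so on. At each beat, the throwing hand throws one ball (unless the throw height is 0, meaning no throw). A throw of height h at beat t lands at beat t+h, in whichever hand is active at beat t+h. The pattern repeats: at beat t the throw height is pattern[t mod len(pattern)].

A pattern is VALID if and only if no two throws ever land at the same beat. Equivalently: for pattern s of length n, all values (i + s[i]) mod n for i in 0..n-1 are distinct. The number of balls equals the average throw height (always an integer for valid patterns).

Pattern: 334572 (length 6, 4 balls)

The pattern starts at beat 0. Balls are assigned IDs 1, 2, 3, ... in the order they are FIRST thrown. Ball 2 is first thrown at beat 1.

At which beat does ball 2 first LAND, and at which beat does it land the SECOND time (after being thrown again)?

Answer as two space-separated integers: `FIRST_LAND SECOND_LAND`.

Beat 0 (L): throw ball1 h=3 -> lands@3:R; in-air after throw: [b1@3:R]
Beat 1 (R): throw ball2 h=3 -> lands@4:L; in-air after throw: [b1@3:R b2@4:L]
Beat 2 (L): throw ball3 h=4 -> lands@6:L; in-air after throw: [b1@3:R b2@4:L b3@6:L]
Beat 3 (R): throw ball1 h=5 -> lands@8:L; in-air after throw: [b2@4:L b3@6:L b1@8:L]
Beat 4 (L): throw ball2 h=7 -> lands@11:R; in-air after throw: [b3@6:L b1@8:L b2@11:R]
Beat 5 (R): throw ball4 h=2 -> lands@7:R; in-air after throw: [b3@6:L b4@7:R b1@8:L b2@11:R]
Beat 6 (L): throw ball3 h=3 -> lands@9:R; in-air after throw: [b4@7:R b1@8:L b3@9:R b2@11:R]
Beat 7 (R): throw ball4 h=3 -> lands@10:L; in-air after throw: [b1@8:L b3@9:R b4@10:L b2@11:R]
Beat 8 (L): throw ball1 h=4 -> lands@12:L; in-air after throw: [b3@9:R b4@10:L b2@11:R b1@12:L]
Beat 9 (R): throw ball3 h=5 -> lands@14:L; in-air after throw: [b4@10:L b2@11:R b1@12:L b3@14:L]
Beat 10 (L): throw ball4 h=7 -> lands@17:R; in-air after throw: [b2@11:R b1@12:L b3@14:L b4@17:R]
Beat 11 (R): throw ball2 h=2 -> lands@13:R; in-air after throw: [b1@12:L b2@13:R b3@14:L b4@17:R]
Ball 2: thrown@1 h=3 -> first land @4; rethrown@4 h=7 -> second land @11

Answer: 4 11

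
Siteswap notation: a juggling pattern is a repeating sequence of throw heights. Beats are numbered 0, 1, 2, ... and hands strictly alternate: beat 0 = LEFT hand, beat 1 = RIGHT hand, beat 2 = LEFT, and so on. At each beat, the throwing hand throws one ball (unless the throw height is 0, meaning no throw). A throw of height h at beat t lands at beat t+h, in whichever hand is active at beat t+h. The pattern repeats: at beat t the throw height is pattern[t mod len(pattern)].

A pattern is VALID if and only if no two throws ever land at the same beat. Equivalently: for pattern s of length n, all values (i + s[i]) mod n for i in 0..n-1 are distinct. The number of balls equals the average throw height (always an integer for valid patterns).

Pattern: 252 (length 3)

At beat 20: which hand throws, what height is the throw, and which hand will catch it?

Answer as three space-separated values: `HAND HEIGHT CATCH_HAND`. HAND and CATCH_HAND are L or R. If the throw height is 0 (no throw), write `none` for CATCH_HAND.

Beat 20: 20 mod 2 = 0, so hand = L
Throw height = pattern[20 mod 3] = pattern[2] = 2
Lands at beat 20+2=22, 22 mod 2 = 0, so catch hand = L

Answer: L 2 L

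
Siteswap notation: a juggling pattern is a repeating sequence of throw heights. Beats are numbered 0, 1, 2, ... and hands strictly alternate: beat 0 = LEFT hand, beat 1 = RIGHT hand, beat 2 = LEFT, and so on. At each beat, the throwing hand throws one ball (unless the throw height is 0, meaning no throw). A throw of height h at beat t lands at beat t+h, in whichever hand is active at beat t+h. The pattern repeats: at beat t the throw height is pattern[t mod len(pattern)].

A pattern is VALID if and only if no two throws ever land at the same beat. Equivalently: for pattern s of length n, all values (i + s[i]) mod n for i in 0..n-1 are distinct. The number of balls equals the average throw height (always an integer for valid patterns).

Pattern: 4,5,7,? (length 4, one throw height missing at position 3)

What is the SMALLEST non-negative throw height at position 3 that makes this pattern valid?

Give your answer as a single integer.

i=0: (0 + 4) mod 4 = 0
i=1: (1 + 5) mod 4 = 2
i=2: (2 + 7) mod 4 = 1
i=3: s[i]=? (unknown)
Known residues: [0, 1, 2]; need a permutation of 0..3, so missing residue r = 3
Need (3 + s) mod 4 = 3; smallest s = (3 - 3) mod 4 = 0

Answer: 0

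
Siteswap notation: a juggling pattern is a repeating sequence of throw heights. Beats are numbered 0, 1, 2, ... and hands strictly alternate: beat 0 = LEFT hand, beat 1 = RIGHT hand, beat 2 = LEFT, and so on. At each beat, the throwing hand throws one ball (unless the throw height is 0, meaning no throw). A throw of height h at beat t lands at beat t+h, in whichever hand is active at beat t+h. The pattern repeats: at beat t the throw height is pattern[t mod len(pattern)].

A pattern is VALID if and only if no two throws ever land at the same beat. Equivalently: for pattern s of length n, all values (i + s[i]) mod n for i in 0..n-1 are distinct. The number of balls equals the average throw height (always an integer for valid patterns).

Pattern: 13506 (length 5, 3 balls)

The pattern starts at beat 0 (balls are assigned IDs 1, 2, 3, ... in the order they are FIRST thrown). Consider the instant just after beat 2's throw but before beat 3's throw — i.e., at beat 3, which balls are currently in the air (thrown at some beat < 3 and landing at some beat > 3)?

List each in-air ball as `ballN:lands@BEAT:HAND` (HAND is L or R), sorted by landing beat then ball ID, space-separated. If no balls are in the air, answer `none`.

Answer: ball1:lands@4:L ball2:lands@7:R

Derivation:
Beat 0 (L): throw ball1 h=1 -> lands@1:R; in-air after throw: [b1@1:R]
Beat 1 (R): throw ball1 h=3 -> lands@4:L; in-air after throw: [b1@4:L]
Beat 2 (L): throw ball2 h=5 -> lands@7:R; in-air after throw: [b1@4:L b2@7:R]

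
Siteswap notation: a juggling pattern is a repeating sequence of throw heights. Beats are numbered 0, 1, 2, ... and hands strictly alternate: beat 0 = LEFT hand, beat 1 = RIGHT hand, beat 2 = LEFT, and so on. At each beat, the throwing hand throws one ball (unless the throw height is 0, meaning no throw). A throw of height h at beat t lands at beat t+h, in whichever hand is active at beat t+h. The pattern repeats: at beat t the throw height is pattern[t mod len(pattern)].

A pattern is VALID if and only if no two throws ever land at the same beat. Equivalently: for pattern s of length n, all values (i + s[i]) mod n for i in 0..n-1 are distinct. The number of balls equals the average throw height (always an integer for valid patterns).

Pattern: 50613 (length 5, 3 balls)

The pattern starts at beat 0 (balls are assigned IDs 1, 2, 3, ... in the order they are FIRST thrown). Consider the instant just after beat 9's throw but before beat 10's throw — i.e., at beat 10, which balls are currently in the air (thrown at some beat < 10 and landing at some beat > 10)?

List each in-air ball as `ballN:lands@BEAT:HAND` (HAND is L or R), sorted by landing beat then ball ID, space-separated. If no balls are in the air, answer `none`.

Beat 0 (L): throw ball1 h=5 -> lands@5:R; in-air after throw: [b1@5:R]
Beat 2 (L): throw ball2 h=6 -> lands@8:L; in-air after throw: [b1@5:R b2@8:L]
Beat 3 (R): throw ball3 h=1 -> lands@4:L; in-air after throw: [b3@4:L b1@5:R b2@8:L]
Beat 4 (L): throw ball3 h=3 -> lands@7:R; in-air after throw: [b1@5:R b3@7:R b2@8:L]
Beat 5 (R): throw ball1 h=5 -> lands@10:L; in-air after throw: [b3@7:R b2@8:L b1@10:L]
Beat 7 (R): throw ball3 h=6 -> lands@13:R; in-air after throw: [b2@8:L b1@10:L b3@13:R]
Beat 8 (L): throw ball2 h=1 -> lands@9:R; in-air after throw: [b2@9:R b1@10:L b3@13:R]
Beat 9 (R): throw ball2 h=3 -> lands@12:L; in-air after throw: [b1@10:L b2@12:L b3@13:R]
Beat 10 (L): throw ball1 h=5 -> lands@15:R; in-air after throw: [b2@12:L b3@13:R b1@15:R]

Answer: ball2:lands@12:L ball3:lands@13:R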